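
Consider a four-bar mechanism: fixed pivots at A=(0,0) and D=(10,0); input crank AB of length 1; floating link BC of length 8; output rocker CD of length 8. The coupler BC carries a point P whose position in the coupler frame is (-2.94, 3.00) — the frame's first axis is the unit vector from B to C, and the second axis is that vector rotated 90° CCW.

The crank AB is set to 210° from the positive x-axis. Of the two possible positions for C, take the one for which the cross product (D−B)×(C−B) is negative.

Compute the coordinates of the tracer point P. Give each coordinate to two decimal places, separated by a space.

-0.86 3.70

A=(0,0), D=(10.00,0)
B = A + 1.00·(cos210°, sin210°) = (-0.8660, -0.5000)
|BD| = 10.8775
circle(B,8.00) ∩ circle(D,8.00): a=5.4388, h=5.8668
  candidates: C₊=(4.2973,5.6106) cross=63.817; C₋=(4.8367,-6.1106) cross=-63.817
  mode - wants cross < 0 → take C=(4.8367,-6.1106) (cross=-63.817)
ex = (C−B)/|BC| = (0.7128,-0.7013); ey = (0.7013,0.7128)
P = B + -2.94·ex + 3.00·ey = (-0.8578,3.7004)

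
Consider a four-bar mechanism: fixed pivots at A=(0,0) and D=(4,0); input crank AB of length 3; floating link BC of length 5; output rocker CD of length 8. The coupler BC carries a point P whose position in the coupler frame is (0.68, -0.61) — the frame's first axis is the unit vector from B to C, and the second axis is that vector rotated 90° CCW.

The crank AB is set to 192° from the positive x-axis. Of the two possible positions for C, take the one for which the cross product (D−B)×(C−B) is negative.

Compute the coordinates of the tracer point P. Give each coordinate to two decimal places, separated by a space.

A=(0,0), D=(4.00,0)
B = A + 3.00·(cos192°, sin192°) = (-2.9344, -0.6237)
|BD| = 6.9624
circle(B,5.00) ∩ circle(D,8.00): a=0.6805, h=4.9535
  candidates: C₊=(-2.7005,4.3708) cross=34.488; C₋=(-1.8129,-5.4963) cross=-34.488
  mode - wants cross < 0 → take C=(-1.8129,-5.4963) (cross=-34.488)
ex = (C−B)/|BC| = (0.2243,-0.9745); ey = (0.9745,0.2243)
P = B + 0.68·ex + -0.61·ey = (-3.3764,-1.4232)

-3.38 -1.42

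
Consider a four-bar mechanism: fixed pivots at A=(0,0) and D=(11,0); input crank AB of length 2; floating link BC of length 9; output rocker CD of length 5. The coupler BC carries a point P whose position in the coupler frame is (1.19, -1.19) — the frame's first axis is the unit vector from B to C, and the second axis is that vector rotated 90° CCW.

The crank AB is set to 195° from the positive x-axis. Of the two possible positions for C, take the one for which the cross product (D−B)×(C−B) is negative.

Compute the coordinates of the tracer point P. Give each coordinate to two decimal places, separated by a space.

-1.07 -1.96

A=(0,0), D=(11.00,0)
B = A + 2.00·(cos195°, sin195°) = (-1.9319, -0.5176)
|BD| = 12.9422
circle(B,9.00) ∩ circle(D,5.00): a=8.6346, h=2.5386
  candidates: C₊=(6.5943,2.3642) cross=32.854; C₋=(6.7973,-2.7088) cross=-32.854
  mode - wants cross < 0 → take C=(6.7973,-2.7088) (cross=-32.854)
ex = (C−B)/|BC| = (0.9699,-0.2435); ey = (0.2435,0.9699)
P = B + 1.19·ex + -1.19·ey = (-1.0674,-1.9616)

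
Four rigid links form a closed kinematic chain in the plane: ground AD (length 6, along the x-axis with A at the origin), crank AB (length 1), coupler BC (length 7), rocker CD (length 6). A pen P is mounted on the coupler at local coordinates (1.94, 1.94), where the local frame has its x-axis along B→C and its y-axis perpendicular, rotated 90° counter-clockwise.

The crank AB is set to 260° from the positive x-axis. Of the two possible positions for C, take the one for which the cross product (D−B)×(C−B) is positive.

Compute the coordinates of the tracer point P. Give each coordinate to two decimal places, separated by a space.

-1.00 1.63

A=(0,0), D=(6.00,0)
B = A + 1.00·(cos260°, sin260°) = (-0.1736, -0.9848)
|BD| = 6.2517
circle(B,7.00) ∩ circle(D,6.00): a=4.1656, h=5.6257
  candidates: C₊=(3.0537,5.2268) cross=35.170; C₋=(4.8261,-5.8840) cross=-35.170
  mode + wants cross > 0 → take C=(3.0537,5.2268) (cross=35.170)
ex = (C−B)/|BC| = (0.4611,0.8874); ey = (-0.8874,0.4611)
P = B + 1.94·ex + 1.94·ey = (-1.0007,1.6311)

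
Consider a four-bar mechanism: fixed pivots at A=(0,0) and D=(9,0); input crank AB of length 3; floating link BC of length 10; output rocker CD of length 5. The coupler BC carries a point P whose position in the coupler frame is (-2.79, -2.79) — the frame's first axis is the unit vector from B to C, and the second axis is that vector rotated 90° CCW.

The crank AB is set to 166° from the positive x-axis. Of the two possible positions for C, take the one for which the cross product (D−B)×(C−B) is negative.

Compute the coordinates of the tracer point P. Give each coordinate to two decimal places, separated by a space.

A=(0,0), D=(9.00,0)
B = A + 3.00·(cos166°, sin166°) = (-2.9109, 0.7258)
|BD| = 11.9330
circle(B,10.00) ∩ circle(D,5.00): a=9.1090, h=4.1262
  candidates: C₊=(6.4322,4.2903) cross=49.238; C₋=(5.9303,-3.9468) cross=-49.238
  mode - wants cross < 0 → take C=(5.9303,-3.9468) (cross=-49.238)
ex = (C−B)/|BC| = (0.8841,-0.4673); ey = (0.4673,0.8841)
P = B + -2.79·ex + -2.79·ey = (-6.6812,-0.4373)

-6.68 -0.44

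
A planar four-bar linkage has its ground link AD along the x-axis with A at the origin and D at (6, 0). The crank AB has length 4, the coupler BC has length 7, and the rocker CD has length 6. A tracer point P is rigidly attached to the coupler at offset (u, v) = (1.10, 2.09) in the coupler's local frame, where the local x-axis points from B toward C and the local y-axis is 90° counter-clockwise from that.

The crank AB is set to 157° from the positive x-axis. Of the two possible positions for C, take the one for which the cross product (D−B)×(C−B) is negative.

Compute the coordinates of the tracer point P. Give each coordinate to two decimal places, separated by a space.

A=(0,0), D=(6.00,0)
B = A + 4.00·(cos157°, sin157°) = (-3.6820, 1.5629)
|BD| = 9.8074
circle(B,7.00) ∩ circle(D,6.00): a=5.5664, h=4.2444
  candidates: C₊=(2.4897,4.8660) cross=41.626; C₋=(1.1369,-3.5143) cross=-41.626
  mode - wants cross < 0 → take C=(1.1369,-3.5143) (cross=-41.626)
ex = (C−B)/|BC| = (0.6884,-0.7253); ey = (0.7253,0.6884)
P = B + 1.10·ex + 2.09·ey = (-1.4089,2.2039)

-1.41 2.20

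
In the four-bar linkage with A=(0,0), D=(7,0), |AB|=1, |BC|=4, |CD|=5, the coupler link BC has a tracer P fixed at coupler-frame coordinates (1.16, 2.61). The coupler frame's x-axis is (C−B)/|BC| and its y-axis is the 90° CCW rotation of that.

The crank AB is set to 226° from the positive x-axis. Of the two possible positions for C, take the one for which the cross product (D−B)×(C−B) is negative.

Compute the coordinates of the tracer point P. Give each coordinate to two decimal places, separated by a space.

A=(0,0), D=(7.00,0)
B = A + 1.00·(cos226°, sin226°) = (-0.6947, -0.7193)
|BD| = 7.7282
circle(B,4.00) ∩ circle(D,5.00): a=3.2818, h=2.2868
  candidates: C₊=(2.3601,1.8630) cross=17.673; C₋=(2.7858,-2.6908) cross=-17.673
  mode - wants cross < 0 → take C=(2.7858,-2.6908) (cross=-17.673)
ex = (C−B)/|BC| = (0.8701,-0.4929); ey = (0.4929,0.8701)
P = B + 1.16·ex + 2.61·ey = (1.6010,0.9799)

1.60 0.98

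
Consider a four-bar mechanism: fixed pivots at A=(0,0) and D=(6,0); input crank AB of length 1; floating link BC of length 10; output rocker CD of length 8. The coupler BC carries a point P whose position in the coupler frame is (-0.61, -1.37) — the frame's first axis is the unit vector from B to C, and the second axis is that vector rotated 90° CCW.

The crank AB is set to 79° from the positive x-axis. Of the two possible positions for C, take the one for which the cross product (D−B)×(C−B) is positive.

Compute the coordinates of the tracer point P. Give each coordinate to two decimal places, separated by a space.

0.69 -0.43

A=(0,0), D=(6.00,0)
B = A + 1.00·(cos79°, sin79°) = (0.1908, 0.9816)
|BD| = 5.8915
circle(B,10.00) ∩ circle(D,8.00): a=6.0010, h=7.9993
  candidates: C₊=(7.4407,7.8692) cross=47.128; C₋=(4.7751,-7.9057) cross=-47.128
  mode + wants cross > 0 → take C=(7.4407,7.8692) (cross=47.128)
ex = (C−B)/|BC| = (0.7250,0.6888); ey = (-0.6888,0.7250)
P = B + -0.61·ex + -1.37·ey = (0.6922,-0.4318)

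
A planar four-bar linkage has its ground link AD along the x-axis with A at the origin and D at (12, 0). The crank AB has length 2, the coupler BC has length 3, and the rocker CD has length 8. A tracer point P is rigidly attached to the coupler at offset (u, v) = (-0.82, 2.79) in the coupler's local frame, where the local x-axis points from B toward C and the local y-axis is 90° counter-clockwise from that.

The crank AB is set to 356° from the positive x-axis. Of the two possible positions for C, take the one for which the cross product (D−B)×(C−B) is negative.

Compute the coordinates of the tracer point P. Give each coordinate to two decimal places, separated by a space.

3.18 2.51

A=(0,0), D=(12.00,0)
B = A + 2.00·(cos356°, sin356°) = (1.9951, -0.1395)
|BD| = 10.0058
circle(B,3.00) ∩ circle(D,8.00): a=2.2545, h=1.9792
  candidates: C₊=(4.2218,1.8709) cross=19.803; C₋=(4.2770,-2.0871) cross=-19.803
  mode - wants cross < 0 → take C=(4.2770,-2.0871) (cross=-19.803)
ex = (C−B)/|BC| = (0.7606,-0.6492); ey = (0.6492,0.7606)
P = B + -0.82·ex + 2.79·ey = (3.1826,2.5150)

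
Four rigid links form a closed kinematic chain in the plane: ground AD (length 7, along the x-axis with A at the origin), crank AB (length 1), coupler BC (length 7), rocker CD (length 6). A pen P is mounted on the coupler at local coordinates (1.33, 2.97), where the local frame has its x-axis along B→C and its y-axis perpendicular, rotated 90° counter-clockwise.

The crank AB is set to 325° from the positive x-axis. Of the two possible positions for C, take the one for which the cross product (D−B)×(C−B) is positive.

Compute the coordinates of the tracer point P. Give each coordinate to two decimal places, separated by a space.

-1.04 2.10

A=(0,0), D=(7.00,0)
B = A + 1.00·(cos325°, sin325°) = (0.8192, -0.5736)
|BD| = 6.2074
circle(B,7.00) ∩ circle(D,6.00): a=4.1508, h=5.6365
  candidates: C₊=(4.4314,5.4224) cross=34.988; C₋=(5.4731,-5.8025) cross=-34.988
  mode + wants cross > 0 → take C=(4.4314,5.4224) (cross=34.988)
ex = (C−B)/|BC| = (0.5160,0.8566); ey = (-0.8566,0.5160)
P = B + 1.33·ex + 2.97·ey = (-1.0385,2.0983)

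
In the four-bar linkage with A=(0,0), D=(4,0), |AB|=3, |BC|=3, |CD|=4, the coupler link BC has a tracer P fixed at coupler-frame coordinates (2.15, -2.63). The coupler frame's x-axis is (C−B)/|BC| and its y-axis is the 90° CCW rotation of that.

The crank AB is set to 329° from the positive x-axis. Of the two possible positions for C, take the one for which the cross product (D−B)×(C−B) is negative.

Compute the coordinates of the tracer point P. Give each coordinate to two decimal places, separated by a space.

A=(0,0), D=(4.00,0)
B = A + 3.00·(cos329°, sin329°) = (2.5715, -1.5451)
|BD| = 2.1043
circle(B,3.00) ∩ circle(D,4.00): a=-0.6111, h=2.9371
  candidates: C₊=(0.0000,0.0000) cross=6.180; C₋=(4.3133,-3.9877) cross=-6.180
  mode - wants cross < 0 → take C=(4.3133,-3.9877) (cross=-6.180)
ex = (C−B)/|BC| = (0.5806,-0.8142); ey = (0.8142,0.5806)
P = B + 2.15·ex + -2.63·ey = (1.6784,-4.8226)

1.68 -4.82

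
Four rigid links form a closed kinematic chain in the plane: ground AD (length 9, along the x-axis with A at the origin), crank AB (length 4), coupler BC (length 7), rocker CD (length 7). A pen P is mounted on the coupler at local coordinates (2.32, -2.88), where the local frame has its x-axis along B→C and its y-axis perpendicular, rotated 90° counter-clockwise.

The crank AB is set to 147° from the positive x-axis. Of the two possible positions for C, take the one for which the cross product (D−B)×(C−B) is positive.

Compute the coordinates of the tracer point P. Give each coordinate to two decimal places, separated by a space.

-0.32 0.07

A=(0,0), D=(9.00,0)
B = A + 4.00·(cos147°, sin147°) = (-3.3547, 2.1786)
|BD| = 12.5453
circle(B,7.00) ∩ circle(D,7.00): a=6.2726, h=3.1071
  candidates: C₊=(3.3622,4.1491) cross=38.979; C₋=(2.2831,-1.9706) cross=-38.979
  mode + wants cross > 0 → take C=(3.3622,4.1491) (cross=38.979)
ex = (C−B)/|BC| = (0.9596,0.2815); ey = (-0.2815,0.9596)
P = B + 2.32·ex + -2.88·ey = (-0.3178,0.0681)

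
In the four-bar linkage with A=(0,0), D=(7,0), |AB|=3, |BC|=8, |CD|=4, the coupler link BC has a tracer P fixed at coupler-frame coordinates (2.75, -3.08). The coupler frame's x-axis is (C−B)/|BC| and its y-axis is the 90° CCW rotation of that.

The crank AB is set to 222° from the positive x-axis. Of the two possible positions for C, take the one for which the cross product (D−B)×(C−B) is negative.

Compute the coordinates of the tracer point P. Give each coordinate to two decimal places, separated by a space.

A=(0,0), D=(7.00,0)
B = A + 3.00·(cos222°, sin222°) = (-2.2294, -2.0074)
|BD| = 9.4452
circle(B,8.00) ∩ circle(D,4.00): a=7.2636, h=3.3527
  candidates: C₊=(4.1557,2.8124) cross=31.667; C₋=(5.5807,-3.7397) cross=-31.667
  mode - wants cross < 0 → take C=(5.5807,-3.7397) (cross=-31.667)
ex = (C−B)/|BC| = (0.9763,-0.2165); ey = (0.2165,0.9763)
P = B + 2.75·ex + -3.08·ey = (-0.2116,-5.6098)

-0.21 -5.61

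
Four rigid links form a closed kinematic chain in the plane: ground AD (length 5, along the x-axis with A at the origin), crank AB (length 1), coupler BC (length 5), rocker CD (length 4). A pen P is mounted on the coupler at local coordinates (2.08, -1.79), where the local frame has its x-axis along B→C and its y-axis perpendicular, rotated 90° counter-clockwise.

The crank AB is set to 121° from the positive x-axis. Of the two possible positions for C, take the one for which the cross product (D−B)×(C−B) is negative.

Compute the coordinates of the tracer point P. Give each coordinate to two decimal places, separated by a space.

-0.68 -1.88

A=(0,0), D=(5.00,0)
B = A + 1.00·(cos121°, sin121°) = (-0.5150, 0.8572)
|BD| = 5.5813
circle(B,5.00) ∩ circle(D,4.00): a=3.5969, h=3.4731
  candidates: C₊=(3.5726,3.7366) cross=19.384; C₋=(2.5058,-3.1271) cross=-19.384
  mode - wants cross < 0 → take C=(2.5058,-3.1271) (cross=-19.384)
ex = (C−B)/|BC| = (0.6042,-0.7969); ey = (0.7969,0.6042)
P = B + 2.08·ex + -1.79·ey = (-0.6848,-1.8818)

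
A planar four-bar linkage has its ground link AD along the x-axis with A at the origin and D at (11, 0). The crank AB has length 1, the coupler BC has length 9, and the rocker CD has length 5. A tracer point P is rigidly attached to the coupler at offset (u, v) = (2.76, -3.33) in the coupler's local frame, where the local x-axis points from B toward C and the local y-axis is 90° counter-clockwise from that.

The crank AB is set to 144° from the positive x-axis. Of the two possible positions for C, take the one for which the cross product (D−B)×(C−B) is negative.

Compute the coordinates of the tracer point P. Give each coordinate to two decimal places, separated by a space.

0.22 -3.61

A=(0,0), D=(11.00,0)
B = A + 1.00·(cos144°, sin144°) = (-0.8090, 0.5878)
|BD| = 11.8236
circle(B,9.00) ∩ circle(D,5.00): a=8.2800, h=3.5274
  candidates: C₊=(7.6361,3.6992) cross=41.706; C₋=(7.2853,-3.3468) cross=-41.706
  mode - wants cross < 0 → take C=(7.2853,-3.3468) (cross=-41.706)
ex = (C−B)/|BC| = (0.8994,-0.4372); ey = (0.4372,0.8994)
P = B + 2.76·ex + -3.33·ey = (0.2174,-3.6137)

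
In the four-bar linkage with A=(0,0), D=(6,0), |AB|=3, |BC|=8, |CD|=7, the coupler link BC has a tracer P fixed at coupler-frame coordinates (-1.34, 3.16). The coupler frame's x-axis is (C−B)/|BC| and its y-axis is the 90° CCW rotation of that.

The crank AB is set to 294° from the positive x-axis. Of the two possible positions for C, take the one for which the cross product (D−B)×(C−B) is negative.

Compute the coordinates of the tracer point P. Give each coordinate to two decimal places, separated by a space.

1.59 0.67

A=(0,0), D=(6.00,0)
B = A + 3.00·(cos294°, sin294°) = (1.2202, -2.7406)
|BD| = 5.5098
circle(B,8.00) ∩ circle(D,7.00): a=4.1161, h=6.8599
  candidates: C₊=(1.3788,5.2578) cross=37.796; C₋=(8.2032,-6.6442) cross=-37.796
  mode - wants cross < 0 → take C=(8.2032,-6.6442) (cross=-37.796)
ex = (C−B)/|BC| = (0.8729,-0.4880); ey = (0.4880,0.8729)
P = B + -1.34·ex + 3.16·ey = (1.5925,0.6715)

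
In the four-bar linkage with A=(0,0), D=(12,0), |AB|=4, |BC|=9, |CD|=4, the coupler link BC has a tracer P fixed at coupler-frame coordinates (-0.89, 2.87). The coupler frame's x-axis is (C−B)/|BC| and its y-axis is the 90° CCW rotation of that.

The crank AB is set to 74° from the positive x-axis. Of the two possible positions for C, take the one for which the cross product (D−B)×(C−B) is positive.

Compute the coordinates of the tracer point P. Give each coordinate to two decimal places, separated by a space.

A=(0,0), D=(12.00,0)
B = A + 4.00·(cos74°, sin74°) = (1.1025, 3.8450)
|BD| = 11.5559
circle(B,9.00) ∩ circle(D,4.00): a=8.5904, h=2.6843
  candidates: C₊=(10.0966,3.5181) cross=31.020; C₋=(8.3103,-1.5446) cross=-31.020
  mode + wants cross > 0 → take C=(10.0966,3.5181) (cross=31.020)
ex = (C−B)/|BC| = (0.9993,-0.0363); ey = (0.0363,0.9993)
P = B + -0.89·ex + 2.87·ey = (0.3174,6.7455)

0.32 6.75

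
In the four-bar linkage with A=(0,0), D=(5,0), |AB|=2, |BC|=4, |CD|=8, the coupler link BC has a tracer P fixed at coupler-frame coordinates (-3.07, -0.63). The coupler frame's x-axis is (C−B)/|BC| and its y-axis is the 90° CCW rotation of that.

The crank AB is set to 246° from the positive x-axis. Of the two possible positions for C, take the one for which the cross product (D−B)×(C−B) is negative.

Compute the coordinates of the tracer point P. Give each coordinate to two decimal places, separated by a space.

-1.69 1.18

A=(0,0), D=(5.00,0)
B = A + 2.00·(cos246°, sin246°) = (-0.8135, -1.8271)
|BD| = 6.0938
circle(B,4.00) ∩ circle(D,8.00): a=-0.8915, h=3.8994
  candidates: C₊=(-2.8331,1.6256) cross=23.762; C₋=(-0.4948,-5.8144) cross=-23.762
  mode - wants cross < 0 → take C=(-0.4948,-5.8144) (cross=-23.762)
ex = (C−B)/|BC| = (0.0797,-0.9968); ey = (0.9968,0.0797)
P = B + -3.07·ex + -0.63·ey = (-1.6860,1.1830)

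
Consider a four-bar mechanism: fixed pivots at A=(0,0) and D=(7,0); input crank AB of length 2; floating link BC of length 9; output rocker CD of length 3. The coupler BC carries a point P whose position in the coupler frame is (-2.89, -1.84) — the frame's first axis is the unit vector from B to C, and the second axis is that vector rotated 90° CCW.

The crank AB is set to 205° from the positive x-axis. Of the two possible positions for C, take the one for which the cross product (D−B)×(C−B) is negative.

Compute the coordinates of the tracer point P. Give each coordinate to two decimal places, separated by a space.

-5.06 -1.94

A=(0,0), D=(7.00,0)
B = A + 2.00·(cos205°, sin205°) = (-1.8126, -0.8452)
|BD| = 8.8531
circle(B,9.00) ∩ circle(D,3.00): a=8.4929, h=2.9783
  candidates: C₊=(6.3572,2.9303) cross=26.367; C₋=(6.9259,-2.9991) cross=-26.367
  mode - wants cross < 0 → take C=(6.9259,-2.9991) (cross=-26.367)
ex = (C−B)/|BC| = (0.9709,-0.2393); ey = (0.2393,0.9709)
P = B + -2.89·ex + -1.84·ey = (-5.0590,-1.9401)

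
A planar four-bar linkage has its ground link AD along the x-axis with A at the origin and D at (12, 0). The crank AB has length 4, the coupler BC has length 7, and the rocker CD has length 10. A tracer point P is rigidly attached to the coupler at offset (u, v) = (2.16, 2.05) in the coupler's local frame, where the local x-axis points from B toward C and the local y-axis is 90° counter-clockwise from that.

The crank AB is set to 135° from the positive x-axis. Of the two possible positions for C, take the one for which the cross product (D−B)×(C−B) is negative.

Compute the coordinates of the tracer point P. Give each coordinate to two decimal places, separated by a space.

0.15 2.80

A=(0,0), D=(12.00,0)
B = A + 4.00·(cos135°, sin135°) = (-2.8284, 2.8284)
|BD| = 15.0958
circle(B,7.00) ∩ circle(D,10.00): a=5.8587, h=3.8309
  candidates: C₊=(3.6443,5.4938) cross=57.831; C₋=(2.2087,-2.0324) cross=-57.831
  mode - wants cross < 0 → take C=(2.2087,-2.0324) (cross=-57.831)
ex = (C−B)/|BC| = (0.7196,-0.6944); ey = (0.6944,0.7196)
P = B + 2.16·ex + 2.05·ey = (0.1494,2.8037)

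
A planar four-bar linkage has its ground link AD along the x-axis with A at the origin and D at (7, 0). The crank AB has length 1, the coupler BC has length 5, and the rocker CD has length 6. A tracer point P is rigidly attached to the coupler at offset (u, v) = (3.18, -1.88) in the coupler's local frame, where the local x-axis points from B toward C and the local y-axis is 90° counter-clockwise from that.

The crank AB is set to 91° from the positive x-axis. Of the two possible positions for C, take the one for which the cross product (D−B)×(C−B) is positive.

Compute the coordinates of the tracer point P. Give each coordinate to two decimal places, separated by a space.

A=(0,0), D=(7.00,0)
B = A + 1.00·(cos91°, sin91°) = (-0.0175, 0.9998)
|BD| = 7.0883
circle(B,5.00) ∩ circle(D,6.00): a=2.7682, h=4.1638
  candidates: C₊=(3.3104,4.7315) cross=29.514; C₋=(2.1358,-3.5128) cross=-29.514
  mode + wants cross > 0 → take C=(3.3104,4.7315) (cross=29.514)
ex = (C−B)/|BC| = (0.6656,0.7463); ey = (-0.7463,0.6656)
P = B + 3.18·ex + -1.88·ey = (3.5022,2.1219)

3.50 2.12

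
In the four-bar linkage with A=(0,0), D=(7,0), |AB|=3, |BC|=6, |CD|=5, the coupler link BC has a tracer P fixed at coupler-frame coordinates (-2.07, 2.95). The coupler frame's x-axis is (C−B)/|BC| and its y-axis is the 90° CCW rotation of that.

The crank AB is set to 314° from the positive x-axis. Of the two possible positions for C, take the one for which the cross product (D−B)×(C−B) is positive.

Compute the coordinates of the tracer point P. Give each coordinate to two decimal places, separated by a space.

-1.29 -3.42

A=(0,0), D=(7.00,0)
B = A + 3.00·(cos314°, sin314°) = (2.0840, -2.1580)
|BD| = 5.3688
circle(B,6.00) ∩ circle(D,5.00): a=3.7088, h=4.7164
  candidates: C₊=(3.5842,3.6514) cross=25.322; C₋=(7.3758,-4.9859) cross=-25.322
  mode + wants cross > 0 → take C=(3.5842,3.6514) (cross=25.322)
ex = (C−B)/|BC| = (0.2500,0.9682); ey = (-0.9682,0.2500)
P = B + -2.07·ex + 2.95·ey = (-1.2899,-3.4246)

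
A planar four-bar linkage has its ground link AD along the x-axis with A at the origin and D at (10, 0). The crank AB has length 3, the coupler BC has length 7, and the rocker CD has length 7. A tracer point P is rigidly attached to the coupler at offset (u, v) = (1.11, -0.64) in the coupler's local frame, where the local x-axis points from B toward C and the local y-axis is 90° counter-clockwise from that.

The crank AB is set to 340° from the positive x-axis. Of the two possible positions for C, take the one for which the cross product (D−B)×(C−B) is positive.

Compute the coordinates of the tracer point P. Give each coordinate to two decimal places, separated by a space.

A=(0,0), D=(10.00,0)
B = A + 3.00·(cos340°, sin340°) = (2.8191, -1.0261)
|BD| = 7.2539
circle(B,7.00) ∩ circle(D,7.00): a=3.6269, h=5.9871
  candidates: C₊=(5.5627,5.4139) cross=43.430; C₋=(7.2564,-6.4399) cross=-43.430
  mode + wants cross > 0 → take C=(5.5627,5.4139) (cross=43.430)
ex = (C−B)/|BC| = (0.3919,0.9200); ey = (-0.9200,0.3919)
P = B + 1.11·ex + -0.64·ey = (3.8429,-0.2557)

3.84 -0.26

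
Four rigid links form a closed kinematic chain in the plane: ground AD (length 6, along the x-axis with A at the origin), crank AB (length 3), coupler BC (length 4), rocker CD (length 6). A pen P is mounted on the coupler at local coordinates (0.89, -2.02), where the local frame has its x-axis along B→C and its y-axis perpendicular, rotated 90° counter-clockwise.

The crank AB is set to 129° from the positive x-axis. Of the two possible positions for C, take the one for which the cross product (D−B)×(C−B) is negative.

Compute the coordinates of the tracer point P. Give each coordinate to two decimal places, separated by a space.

A=(0,0), D=(6.00,0)
B = A + 3.00·(cos129°, sin129°) = (-1.8880, 2.3314)
|BD| = 8.2253
circle(B,4.00) ∩ circle(D,6.00): a=2.8969, h=2.7583
  candidates: C₊=(1.6719,4.1555) cross=22.688; C₋=(0.1083,-1.1348) cross=-22.688
  mode - wants cross < 0 → take C=(0.1083,-1.1348) (cross=-22.688)
ex = (C−B)/|BC| = (0.4991,-0.8666); ey = (0.8666,0.4991)
P = B + 0.89·ex + -2.02·ey = (-3.1943,0.5521)

-3.19 0.55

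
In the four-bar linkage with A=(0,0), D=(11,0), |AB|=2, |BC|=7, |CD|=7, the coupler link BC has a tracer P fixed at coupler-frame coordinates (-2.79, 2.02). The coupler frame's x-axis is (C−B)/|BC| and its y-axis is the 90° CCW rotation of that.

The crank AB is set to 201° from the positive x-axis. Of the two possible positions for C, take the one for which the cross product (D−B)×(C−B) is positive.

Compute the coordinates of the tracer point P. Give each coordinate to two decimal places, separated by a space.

A=(0,0), D=(11.00,0)
B = A + 2.00·(cos201°, sin201°) = (-1.8672, -0.7167)
|BD| = 12.8871
circle(B,7.00) ∩ circle(D,7.00): a=6.4436, h=2.7351
  candidates: C₊=(4.4143,2.3725) cross=35.247; C₋=(4.7185,-3.0892) cross=-35.247
  mode + wants cross > 0 → take C=(4.4143,2.3725) (cross=35.247)
ex = (C−B)/|BC| = (0.8974,0.4413); ey = (-0.4413,0.8974)
P = B + -2.79·ex + 2.02·ey = (-5.2622,-0.1354)

-5.26 -0.14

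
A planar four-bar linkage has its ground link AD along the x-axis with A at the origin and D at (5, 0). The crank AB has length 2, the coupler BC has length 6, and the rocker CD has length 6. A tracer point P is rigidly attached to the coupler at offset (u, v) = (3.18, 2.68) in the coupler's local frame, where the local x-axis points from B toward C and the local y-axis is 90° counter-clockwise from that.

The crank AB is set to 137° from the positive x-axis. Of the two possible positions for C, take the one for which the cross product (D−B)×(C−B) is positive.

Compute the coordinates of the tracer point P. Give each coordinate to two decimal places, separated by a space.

A=(0,0), D=(5.00,0)
B = A + 2.00·(cos137°, sin137°) = (-1.4627, 1.3640)
|BD| = 6.6051
circle(B,6.00) ∩ circle(D,6.00): a=3.3025, h=5.0093
  candidates: C₊=(2.8031,5.5833) cross=33.087; C₋=(0.7342,-4.2193) cross=-33.087
  mode + wants cross > 0 → take C=(2.8031,5.5833) (cross=33.087)
ex = (C−B)/|BC| = (0.7110,0.7032); ey = (-0.7032,0.7110)
P = B + 3.18·ex + 2.68·ey = (-1.0865,5.5056)

-1.09 5.51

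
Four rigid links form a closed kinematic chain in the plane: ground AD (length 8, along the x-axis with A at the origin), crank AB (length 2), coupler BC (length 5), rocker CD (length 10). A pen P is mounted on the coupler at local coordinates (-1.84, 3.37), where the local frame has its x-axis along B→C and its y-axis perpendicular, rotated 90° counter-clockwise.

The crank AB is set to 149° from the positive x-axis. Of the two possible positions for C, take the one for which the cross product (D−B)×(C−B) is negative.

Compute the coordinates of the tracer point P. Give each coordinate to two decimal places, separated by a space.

A=(0,0), D=(8.00,0)
B = A + 2.00·(cos149°, sin149°) = (-1.7143, 1.0301)
|BD| = 9.7688
circle(B,5.00) ∩ circle(D,10.00): a=1.0456, h=4.8894
  candidates: C₊=(-0.1590,5.7820) cross=47.764; C₋=(-1.1901,-3.9424) cross=-47.764
  mode - wants cross < 0 → take C=(-1.1901,-3.9424) (cross=-47.764)
ex = (C−B)/|BC| = (0.1048,-0.9945); ey = (0.9945,0.1048)
P = B + -1.84·ex + 3.37·ey = (1.4442,3.2133)

1.44 3.21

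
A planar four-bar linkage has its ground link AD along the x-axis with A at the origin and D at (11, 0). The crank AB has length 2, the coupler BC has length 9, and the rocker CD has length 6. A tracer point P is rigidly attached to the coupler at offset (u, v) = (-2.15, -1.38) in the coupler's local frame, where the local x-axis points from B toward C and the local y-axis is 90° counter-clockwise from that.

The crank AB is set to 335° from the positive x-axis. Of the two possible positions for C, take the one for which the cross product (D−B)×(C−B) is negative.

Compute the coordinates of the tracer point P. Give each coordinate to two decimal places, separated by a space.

A=(0,0), D=(11.00,0)
B = A + 2.00·(cos335°, sin335°) = (1.8126, -0.8452)
|BD| = 9.2262
circle(B,9.00) ∩ circle(D,6.00): a=7.0518, h=5.5921
  candidates: C₊=(8.3225,5.3694) cross=51.594; C₋=(9.3471,-5.7678) cross=-51.594
  mode - wants cross < 0 → take C=(9.3471,-5.7678) (cross=-51.594)
ex = (C−B)/|BC| = (0.8372,-0.5470); ey = (0.5470,0.8372)
P = B + -2.15·ex + -1.38·ey = (-0.7421,-0.8246)

-0.74 -0.82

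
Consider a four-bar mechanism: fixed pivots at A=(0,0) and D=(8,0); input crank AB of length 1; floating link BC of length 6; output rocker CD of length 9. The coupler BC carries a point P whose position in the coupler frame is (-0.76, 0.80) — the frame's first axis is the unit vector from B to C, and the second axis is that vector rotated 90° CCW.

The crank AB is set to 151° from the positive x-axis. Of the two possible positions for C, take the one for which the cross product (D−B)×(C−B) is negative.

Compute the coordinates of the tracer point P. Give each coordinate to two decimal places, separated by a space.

A=(0,0), D=(8.00,0)
B = A + 1.00·(cos151°, sin151°) = (-0.8746, 0.4848)
|BD| = 8.8879
circle(B,6.00) ∩ circle(D,9.00): a=1.9124, h=5.6871
  candidates: C₊=(1.3451,6.0591) cross=50.546; C₋=(0.7247,-5.2981) cross=-50.546
  mode - wants cross < 0 → take C=(0.7247,-5.2981) (cross=-50.546)
ex = (C−B)/|BC| = (0.2666,-0.9638); ey = (0.9638,0.2666)
P = B + -0.76·ex + 0.80·ey = (-0.3061,1.4306)

-0.31 1.43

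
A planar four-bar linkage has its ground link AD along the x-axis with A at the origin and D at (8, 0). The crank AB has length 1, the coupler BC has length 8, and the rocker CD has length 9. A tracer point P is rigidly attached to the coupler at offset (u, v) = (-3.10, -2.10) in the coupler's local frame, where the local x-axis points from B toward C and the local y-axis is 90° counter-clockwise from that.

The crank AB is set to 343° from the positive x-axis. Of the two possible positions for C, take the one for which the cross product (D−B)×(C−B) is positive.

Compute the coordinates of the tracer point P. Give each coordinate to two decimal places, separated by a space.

2.21 -3.82

A=(0,0), D=(8.00,0)
B = A + 1.00·(cos343°, sin343°) = (0.9563, -0.2924)
|BD| = 7.0498
circle(B,8.00) ∩ circle(D,9.00): a=2.3192, h=7.6565
  candidates: C₊=(2.9559,7.4537) cross=53.976; C₋=(3.5910,-7.8461) cross=-53.976
  mode + wants cross > 0 → take C=(2.9559,7.4537) (cross=53.976)
ex = (C−B)/|BC| = (0.2500,0.9683); ey = (-0.9683,0.2500)
P = B + -3.10·ex + -2.10·ey = (2.2148,-3.8189)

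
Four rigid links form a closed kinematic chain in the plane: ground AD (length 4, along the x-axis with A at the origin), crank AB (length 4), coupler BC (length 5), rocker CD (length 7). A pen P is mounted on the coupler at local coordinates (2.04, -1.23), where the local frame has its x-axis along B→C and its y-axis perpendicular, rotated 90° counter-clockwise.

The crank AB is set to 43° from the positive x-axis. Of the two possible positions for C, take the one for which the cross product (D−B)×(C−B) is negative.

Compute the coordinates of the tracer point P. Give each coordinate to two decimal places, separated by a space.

A=(0,0), D=(4.00,0)
B = A + 4.00·(cos43°, sin43°) = (2.9254, 2.7280)
|BD| = 2.9320
circle(B,5.00) ∩ circle(D,7.00): a=-2.6268, h=4.2544
  candidates: C₊=(5.9211,6.7312) cross=12.474; C₋=(-1.9957,3.6127) cross=-12.474
  mode - wants cross < 0 → take C=(-1.9957,3.6127) (cross=-12.474)
ex = (C−B)/|BC| = (-0.9842,0.1769); ey = (-0.1769,-0.9842)
P = B + 2.04·ex + -1.23·ey = (1.1352,4.2996)

1.14 4.30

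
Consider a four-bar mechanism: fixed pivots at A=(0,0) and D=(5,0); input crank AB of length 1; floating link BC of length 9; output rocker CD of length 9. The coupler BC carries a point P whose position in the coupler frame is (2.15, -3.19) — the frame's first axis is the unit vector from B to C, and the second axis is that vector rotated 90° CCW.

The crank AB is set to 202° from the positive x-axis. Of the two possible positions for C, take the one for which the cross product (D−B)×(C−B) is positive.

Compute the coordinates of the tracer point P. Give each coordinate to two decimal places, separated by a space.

2.72 0.84

A=(0,0), D=(5.00,0)
B = A + 1.00·(cos202°, sin202°) = (-0.9272, -0.3746)
|BD| = 5.9390
circle(B,9.00) ∩ circle(D,9.00): a=2.9695, h=8.4960
  candidates: C₊=(1.5005,8.2918) cross=50.458; C₋=(2.5723,-8.6664) cross=-50.458
  mode + wants cross > 0 → take C=(1.5005,8.2918) (cross=50.458)
ex = (C−B)/|BC| = (0.2697,0.9629); ey = (-0.9629,0.2697)
P = B + 2.15·ex + -3.19·ey = (2.7245,0.8352)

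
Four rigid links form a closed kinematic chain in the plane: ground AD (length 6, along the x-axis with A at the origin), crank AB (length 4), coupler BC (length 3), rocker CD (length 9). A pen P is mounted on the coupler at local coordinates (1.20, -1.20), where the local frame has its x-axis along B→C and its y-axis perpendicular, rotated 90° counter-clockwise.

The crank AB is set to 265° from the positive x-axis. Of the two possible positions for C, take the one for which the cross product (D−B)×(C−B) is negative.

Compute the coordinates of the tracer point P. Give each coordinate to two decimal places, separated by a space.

-1.28 -5.40

A=(0,0), D=(6.00,0)
B = A + 4.00·(cos265°, sin265°) = (-0.3486, -3.9848)
|BD| = 7.4956
circle(B,3.00) ∩ circle(D,9.00): a=-1.0551, h=2.8084
  candidates: C₊=(-2.7352,-2.1670) cross=21.050; C₋=(0.2507,-6.9243) cross=-21.050
  mode - wants cross < 0 → take C=(0.2507,-6.9243) (cross=-21.050)
ex = (C−B)/|BC| = (0.1998,-0.9798); ey = (0.9798,0.1998)
P = B + 1.20·ex + -1.20·ey = (-1.2847,-5.4003)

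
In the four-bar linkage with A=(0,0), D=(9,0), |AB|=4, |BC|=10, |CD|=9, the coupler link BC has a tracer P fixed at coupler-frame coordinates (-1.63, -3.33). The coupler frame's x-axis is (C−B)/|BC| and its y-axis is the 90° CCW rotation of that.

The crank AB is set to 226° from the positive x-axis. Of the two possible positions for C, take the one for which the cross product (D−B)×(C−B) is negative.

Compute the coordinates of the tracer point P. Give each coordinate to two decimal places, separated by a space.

-5.96 -4.78

A=(0,0), D=(9.00,0)
B = A + 4.00·(cos226°, sin226°) = (-2.7786, -2.8774)
|BD| = 12.1250
circle(B,10.00) ∩ circle(D,9.00): a=6.8460, h=7.2892
  candidates: C₊=(2.1420,5.8282) cross=88.381; C₋=(5.6016,-8.3337) cross=-88.381
  mode - wants cross < 0 → take C=(5.6016,-8.3337) (cross=-88.381)
ex = (C−B)/|BC| = (0.8380,-0.5456); ey = (0.5456,0.8380)
P = B + -1.63·ex + -3.33·ey = (-5.9616,-4.7786)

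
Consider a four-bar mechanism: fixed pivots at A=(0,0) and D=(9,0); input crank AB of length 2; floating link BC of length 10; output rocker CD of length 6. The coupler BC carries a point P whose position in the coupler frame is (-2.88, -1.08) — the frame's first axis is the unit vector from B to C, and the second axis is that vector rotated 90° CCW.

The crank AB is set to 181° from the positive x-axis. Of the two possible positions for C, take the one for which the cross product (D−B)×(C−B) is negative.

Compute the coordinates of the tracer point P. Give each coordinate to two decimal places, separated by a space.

-5.01 0.61

A=(0,0), D=(9.00,0)
B = A + 2.00·(cos181°, sin181°) = (-1.9997, -0.0349)
|BD| = 10.9998
circle(B,10.00) ∩ circle(D,6.00): a=8.4090, h=5.4119
  candidates: C₊=(6.3921,5.4036) cross=59.529; C₋=(6.4265,-5.4200) cross=-59.529
  mode - wants cross < 0 → take C=(6.4265,-5.4200) (cross=-59.529)
ex = (C−B)/|BC| = (0.8426,-0.5385); ey = (0.5385,0.8426)
P = B + -2.88·ex + -1.08·ey = (-5.0080,0.6060)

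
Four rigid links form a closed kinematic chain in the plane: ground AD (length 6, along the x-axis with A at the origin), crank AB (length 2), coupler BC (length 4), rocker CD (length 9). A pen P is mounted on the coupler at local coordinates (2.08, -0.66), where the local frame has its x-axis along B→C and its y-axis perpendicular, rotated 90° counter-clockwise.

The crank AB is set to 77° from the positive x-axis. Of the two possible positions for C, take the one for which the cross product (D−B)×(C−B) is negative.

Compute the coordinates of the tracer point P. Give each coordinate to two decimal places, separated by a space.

A=(0,0), D=(6.00,0)
B = A + 2.00·(cos77°, sin77°) = (0.4499, 1.9487)
|BD| = 5.8823
circle(B,4.00) ∩ circle(D,9.00): a=-2.5839, h=3.0534
  candidates: C₊=(-0.9766,5.6857) cross=17.961; C₋=(-2.9997,-0.0762) cross=-17.961
  mode - wants cross < 0 → take C=(-2.9997,-0.0762) (cross=-17.961)
ex = (C−B)/|BC| = (-0.8624,-0.5062); ey = (0.5062,-0.8624)
P = B + 2.08·ex + -0.66·ey = (-1.6780,1.4649)

-1.68 1.46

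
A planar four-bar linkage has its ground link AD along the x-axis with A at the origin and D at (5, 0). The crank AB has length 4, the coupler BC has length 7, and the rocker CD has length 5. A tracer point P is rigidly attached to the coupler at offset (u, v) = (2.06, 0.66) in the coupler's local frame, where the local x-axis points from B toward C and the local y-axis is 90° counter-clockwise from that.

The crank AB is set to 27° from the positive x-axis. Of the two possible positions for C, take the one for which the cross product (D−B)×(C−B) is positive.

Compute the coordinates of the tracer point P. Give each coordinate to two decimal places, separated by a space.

A=(0,0), D=(5.00,0)
B = A + 4.00·(cos27°, sin27°) = (3.5640, 1.8160)
|BD| = 2.3151
circle(B,7.00) ∩ circle(D,5.00): a=6.3409, h=2.9653
  candidates: C₊=(9.8230,-1.3185) cross=6.865; C₋=(5.1711,-4.9971) cross=-6.865
  mode + wants cross > 0 → take C=(9.8230,-1.3185) (cross=6.865)
ex = (C−B)/|BC| = (0.8941,-0.4478); ey = (0.4478,0.8941)
P = B + 2.06·ex + 0.66·ey = (5.7015,1.4837)

5.70 1.48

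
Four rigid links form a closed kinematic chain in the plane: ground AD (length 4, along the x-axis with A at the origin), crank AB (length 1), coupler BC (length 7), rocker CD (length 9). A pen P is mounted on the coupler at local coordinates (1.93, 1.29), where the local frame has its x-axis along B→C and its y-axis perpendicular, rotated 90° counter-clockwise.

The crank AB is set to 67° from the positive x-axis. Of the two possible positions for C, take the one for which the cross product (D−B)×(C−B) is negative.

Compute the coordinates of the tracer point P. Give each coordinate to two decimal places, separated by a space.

A=(0,0), D=(4.00,0)
B = A + 1.00·(cos67°, sin67°) = (0.3907, 0.9205)
|BD| = 3.7248
circle(B,7.00) ∩ circle(D,9.00): a=-2.4331, h=6.5635
  candidates: C₊=(-0.3449,7.8817) cross=24.448; C₋=(-3.5890,-4.8381) cross=-24.448
  mode - wants cross < 0 → take C=(-3.5890,-4.8381) (cross=-24.448)
ex = (C−B)/|BC| = (-0.5685,-0.8227); ey = (0.8227,-0.5685)
P = B + 1.93·ex + 1.29·ey = (0.3547,-1.4006)

0.35 -1.40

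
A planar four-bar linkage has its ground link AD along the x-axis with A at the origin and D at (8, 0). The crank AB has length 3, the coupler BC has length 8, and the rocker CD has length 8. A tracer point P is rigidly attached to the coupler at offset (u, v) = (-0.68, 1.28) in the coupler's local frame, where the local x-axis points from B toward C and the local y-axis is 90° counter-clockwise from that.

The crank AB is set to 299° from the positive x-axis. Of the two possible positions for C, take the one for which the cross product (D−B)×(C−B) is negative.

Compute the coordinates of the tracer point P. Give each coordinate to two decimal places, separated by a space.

1.81 -1.22

A=(0,0), D=(8.00,0)
B = A + 3.00·(cos299°, sin299°) = (1.4544, -2.6239)
|BD| = 7.0519
circle(B,8.00) ∩ circle(D,8.00): a=3.5259, h=7.1811
  candidates: C₊=(2.0553,5.3535) cross=50.640; C₋=(7.3991,-7.9774) cross=-50.640
  mode - wants cross < 0 → take C=(7.3991,-7.9774) (cross=-50.640)
ex = (C−B)/|BC| = (0.7431,-0.6692); ey = (0.6692,0.7431)
P = B + -0.68·ex + 1.28·ey = (1.8057,-1.2177)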